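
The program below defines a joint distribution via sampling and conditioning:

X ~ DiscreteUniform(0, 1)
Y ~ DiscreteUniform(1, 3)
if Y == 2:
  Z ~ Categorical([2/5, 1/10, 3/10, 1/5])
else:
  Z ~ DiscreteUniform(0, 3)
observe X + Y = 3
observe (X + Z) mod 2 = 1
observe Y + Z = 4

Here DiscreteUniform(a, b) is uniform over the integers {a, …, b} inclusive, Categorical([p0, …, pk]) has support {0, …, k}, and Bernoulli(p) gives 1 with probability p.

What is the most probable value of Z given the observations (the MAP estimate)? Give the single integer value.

Enumerate traces; 2 have nonzero weight after conditioning:
  (X=0, Y=3, Z=1) weight 1/24
  (X=1, Y=2, Z=2) weight 1/20
Group by Z:
  weight(Z=1) = 1/24
  weight(Z=2) = 1/20
Total weight = 1/24 + 1/20 = 11/120
P(Z=1 | obs) = 1/24 / 11/120 = 5/11
P(Z=2 | obs) = 1/20 / 11/120 = 6/11
argmax = 2

argmax_v P(Z = v | obs) = 2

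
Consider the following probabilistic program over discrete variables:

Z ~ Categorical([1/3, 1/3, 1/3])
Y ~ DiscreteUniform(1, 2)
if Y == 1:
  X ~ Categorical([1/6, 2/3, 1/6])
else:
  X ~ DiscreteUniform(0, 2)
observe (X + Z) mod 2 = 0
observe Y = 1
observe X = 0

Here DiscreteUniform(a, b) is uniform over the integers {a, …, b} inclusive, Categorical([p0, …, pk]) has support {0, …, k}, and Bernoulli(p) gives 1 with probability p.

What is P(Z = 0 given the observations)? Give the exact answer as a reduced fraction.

P(Z = 0 | obs) = 1/2

Enumerate traces; 2 have nonzero weight after conditioning:
  (Z=0, Y=1, X=0) weight 1/36
  (Z=2, Y=1, X=0) weight 1/36
Group by Z:
  weight(Z=0) = 1/36
  weight(Z=2) = 1/36
Total weight = 1/36 + 1/36 = 1/18
P(Z=0 | obs) = 1/36 / 1/18 = 1/2
P(Z=2 | obs) = 1/36 / 1/18 = 1/2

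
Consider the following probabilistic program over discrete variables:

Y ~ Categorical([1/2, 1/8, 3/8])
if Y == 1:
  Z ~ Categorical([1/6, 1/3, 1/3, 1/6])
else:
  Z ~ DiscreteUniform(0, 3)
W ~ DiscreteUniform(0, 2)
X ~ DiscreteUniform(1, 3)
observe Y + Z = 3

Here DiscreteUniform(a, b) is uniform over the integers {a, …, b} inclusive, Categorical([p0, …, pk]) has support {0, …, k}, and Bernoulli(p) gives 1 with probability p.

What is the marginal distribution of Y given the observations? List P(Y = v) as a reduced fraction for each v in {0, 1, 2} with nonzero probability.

P(Y=0) = 12/25, P(Y=1) = 4/25, P(Y=2) = 9/25

Enumerate traces; 27 have nonzero weight after conditioning:
  (Y=0, Z=3, W=0, X=1) weight 1/72
  (Y=0, Z=3, W=0, X=2) weight 1/72
  (Y=0, Z=3, W=0, X=3) weight 1/72
  (Y=0, Z=3, W=1, X=1) weight 1/72
  (Y=0, Z=3, W=1, X=2) weight 1/72
  (Y=0, Z=3, W=1, X=3) weight 1/72
  (Y=0, Z=3, W=2, X=1) weight 1/72
  (Y=0, Z=3, W=2, X=2) weight 1/72
  (Y=1, Z=2, W=0, X=1) weight 1/216
  (Y=2, Z=1, W=0, X=1) weight 1/96
  … 17 more
Group by Y:
  weight(Y=0) = 1/8
  weight(Y=1) = 1/24
  weight(Y=2) = 3/32
Total weight = 1/8 + 1/24 + 3/32 = 25/96
P(Y=0 | obs) = 1/8 / 25/96 = 12/25
P(Y=1 | obs) = 1/24 / 25/96 = 4/25
P(Y=2 | obs) = 3/32 / 25/96 = 9/25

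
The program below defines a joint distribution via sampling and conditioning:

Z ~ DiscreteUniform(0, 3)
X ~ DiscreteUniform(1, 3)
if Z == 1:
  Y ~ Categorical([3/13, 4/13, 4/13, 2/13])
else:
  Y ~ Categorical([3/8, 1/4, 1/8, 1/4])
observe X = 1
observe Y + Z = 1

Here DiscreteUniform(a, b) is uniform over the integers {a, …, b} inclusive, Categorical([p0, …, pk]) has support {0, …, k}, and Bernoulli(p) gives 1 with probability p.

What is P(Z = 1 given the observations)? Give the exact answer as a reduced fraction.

Enumerate traces; 2 have nonzero weight after conditioning:
  (Z=0, X=1, Y=1) weight 1/48
  (Z=1, X=1, Y=0) weight 1/52
Group by Z:
  weight(Z=0) = 1/48
  weight(Z=1) = 1/52
Total weight = 1/48 + 1/52 = 25/624
P(Z=0 | obs) = 1/48 / 25/624 = 13/25
P(Z=1 | obs) = 1/52 / 25/624 = 12/25

P(Z = 1 | obs) = 12/25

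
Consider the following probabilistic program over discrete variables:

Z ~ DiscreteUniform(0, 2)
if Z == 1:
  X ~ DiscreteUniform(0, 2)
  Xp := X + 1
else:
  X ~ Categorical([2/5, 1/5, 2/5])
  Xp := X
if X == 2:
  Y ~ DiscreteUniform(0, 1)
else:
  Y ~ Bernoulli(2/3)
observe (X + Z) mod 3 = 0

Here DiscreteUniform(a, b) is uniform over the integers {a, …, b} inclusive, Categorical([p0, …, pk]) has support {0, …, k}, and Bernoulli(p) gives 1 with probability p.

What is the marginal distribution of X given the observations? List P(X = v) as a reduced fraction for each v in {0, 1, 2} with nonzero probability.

P(X=0) = 3/7, P(X=1) = 3/14, P(X=2) = 5/14

Enumerate traces; 6 have nonzero weight after conditioning:
  (Z=0, X=0, Y=0) weight 2/45
  (Z=0, X=0, Y=1) weight 4/45
  (Z=1, X=2, Y=0) weight 1/18
  (Z=1, X=2, Y=1) weight 1/18
  (Z=2, X=1, Y=0) weight 1/45
  (Z=2, X=1, Y=1) weight 2/45
Group by X:
  weight(X=0) = 2/15
  weight(X=1) = 1/15
  weight(X=2) = 1/9
Total weight = 2/15 + 1/15 + 1/9 = 14/45
P(X=0 | obs) = 2/15 / 14/45 = 3/7
P(X=1 | obs) = 1/15 / 14/45 = 3/14
P(X=2 | obs) = 1/9 / 14/45 = 5/14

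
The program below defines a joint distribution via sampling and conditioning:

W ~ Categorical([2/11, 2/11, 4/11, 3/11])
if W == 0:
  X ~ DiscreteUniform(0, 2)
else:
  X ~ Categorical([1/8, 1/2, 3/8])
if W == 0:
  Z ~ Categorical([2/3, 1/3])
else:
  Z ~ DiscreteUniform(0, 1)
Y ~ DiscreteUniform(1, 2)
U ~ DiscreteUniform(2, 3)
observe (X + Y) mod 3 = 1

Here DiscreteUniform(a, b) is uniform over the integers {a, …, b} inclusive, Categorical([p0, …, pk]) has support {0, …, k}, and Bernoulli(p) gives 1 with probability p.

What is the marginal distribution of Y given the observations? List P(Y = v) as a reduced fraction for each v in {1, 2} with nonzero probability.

P(Y=1) = 43/140, P(Y=2) = 97/140

Enumerate traces; 32 have nonzero weight after conditioning:
  (W=0, X=0, Z=0, Y=1, U=2) weight 1/99
  (W=0, X=0, Z=0, Y=1, U=3) weight 1/99
  (W=0, X=0, Z=1, Y=1, U=2) weight 1/198
  (W=0, X=0, Z=1, Y=1, U=3) weight 1/198
  (W=0, X=2, Z=0, Y=2, U=2) weight 1/99
  (W=0, X=2, Z=0, Y=2, U=3) weight 1/99
  (W=0, X=2, Z=1, Y=2, U=2) weight 1/198
  (W=0, X=2, Z=1, Y=2, U=3) weight 1/198
  … 24 more
Group by Y:
  weight(Y=1) = 43/528
  weight(Y=2) = 97/528
Total weight = 43/528 + 97/528 = 35/132
P(Y=1 | obs) = 43/528 / 35/132 = 43/140
P(Y=2 | obs) = 97/528 / 35/132 = 97/140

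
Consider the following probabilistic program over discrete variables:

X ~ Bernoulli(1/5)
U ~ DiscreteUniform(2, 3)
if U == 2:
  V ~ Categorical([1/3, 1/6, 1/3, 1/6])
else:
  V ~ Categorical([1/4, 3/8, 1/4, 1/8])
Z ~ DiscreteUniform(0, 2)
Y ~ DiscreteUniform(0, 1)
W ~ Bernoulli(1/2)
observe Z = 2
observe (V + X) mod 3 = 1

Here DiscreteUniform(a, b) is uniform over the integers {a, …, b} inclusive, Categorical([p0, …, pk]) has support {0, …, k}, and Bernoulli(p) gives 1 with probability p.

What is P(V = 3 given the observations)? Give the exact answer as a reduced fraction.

Enumerate traces; 24 have nonzero weight after conditioning:
  (X=0, U=2, V=1, Z=2, Y=0, W=0) weight 1/180
  (X=0, U=2, V=1, Z=2, Y=0, W=1) weight 1/180
  (X=0, U=2, V=1, Z=2, Y=1, W=0) weight 1/180
  (X=0, U=2, V=1, Z=2, Y=1, W=1) weight 1/180
  (X=0, U=3, V=1, Z=2, Y=0, W=0) weight 1/80
  (X=0, U=3, V=1, Z=2, Y=0, W=1) weight 1/80
  (X=0, U=3, V=1, Z=2, Y=1, W=0) weight 1/80
  (X=0, U=3, V=1, Z=2, Y=1, W=1) weight 1/80
  (X=1, U=2, V=0, Z=2, Y=0, W=0) weight 1/360
  (X=1, U=2, V=3, Z=2, Y=0, W=0) weight 1/720
  … 14 more
Group by V:
  weight(V=0) = 7/360
  weight(V=1) = 13/180
  weight(V=3) = 7/720
Total weight = 7/360 + 13/180 + 7/720 = 73/720
P(V=0 | obs) = 7/360 / 73/720 = 14/73
P(V=1 | obs) = 13/180 / 73/720 = 52/73
P(V=3 | obs) = 7/720 / 73/720 = 7/73

P(V = 3 | obs) = 7/73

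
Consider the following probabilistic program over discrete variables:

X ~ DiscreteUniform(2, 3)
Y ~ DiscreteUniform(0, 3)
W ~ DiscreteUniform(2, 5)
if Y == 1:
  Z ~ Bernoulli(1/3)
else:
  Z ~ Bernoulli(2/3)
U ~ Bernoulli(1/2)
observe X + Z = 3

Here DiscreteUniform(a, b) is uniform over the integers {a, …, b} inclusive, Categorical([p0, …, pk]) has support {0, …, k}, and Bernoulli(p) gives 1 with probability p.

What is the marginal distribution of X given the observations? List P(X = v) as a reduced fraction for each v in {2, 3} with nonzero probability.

P(X=2) = 7/12, P(X=3) = 5/12

Enumerate traces; 64 have nonzero weight after conditioning:
  (X=2, Y=0, W=2, Z=1, U=0) weight 1/96
  (X=2, Y=0, W=2, Z=1, U=1) weight 1/96
  (X=2, Y=0, W=3, Z=1, U=0) weight 1/96
  (X=2, Y=0, W=3, Z=1, U=1) weight 1/96
  (X=2, Y=0, W=4, Z=1, U=0) weight 1/96
  (X=2, Y=0, W=4, Z=1, U=1) weight 1/96
  (X=2, Y=0, W=5, Z=1, U=0) weight 1/96
  (X=2, Y=0, W=5, Z=1, U=1) weight 1/96
  (X=3, Y=0, W=2, Z=0, U=0) weight 1/192
  … 55 more
Group by X:
  weight(X=2) = 7/24
  weight(X=3) = 5/24
Total weight = 7/24 + 5/24 = 1/2
P(X=2 | obs) = 7/24 / 1/2 = 7/12
P(X=3 | obs) = 5/24 / 1/2 = 5/12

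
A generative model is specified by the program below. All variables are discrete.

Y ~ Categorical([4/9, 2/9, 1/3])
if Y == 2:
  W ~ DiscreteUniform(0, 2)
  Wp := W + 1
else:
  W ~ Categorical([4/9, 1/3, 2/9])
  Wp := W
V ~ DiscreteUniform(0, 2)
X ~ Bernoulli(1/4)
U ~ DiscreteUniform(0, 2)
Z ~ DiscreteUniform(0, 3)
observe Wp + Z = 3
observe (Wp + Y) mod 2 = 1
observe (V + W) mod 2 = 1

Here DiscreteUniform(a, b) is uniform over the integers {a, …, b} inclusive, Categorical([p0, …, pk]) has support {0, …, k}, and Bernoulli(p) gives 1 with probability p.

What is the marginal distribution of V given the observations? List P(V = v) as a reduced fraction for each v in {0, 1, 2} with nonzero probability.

Enumerate traces; 36 have nonzero weight after conditioning:
  (Y=0, W=1, V=0, X=0, U=0, Z=2) weight 1/324
  (Y=0, W=1, V=0, X=0, U=1, Z=2) weight 1/324
  (Y=0, W=1, V=0, X=0, U=2, Z=2) weight 1/324
  (Y=0, W=1, V=0, X=1, U=0, Z=2) weight 1/972
  (Y=0, W=1, V=0, X=1, U=1, Z=2) weight 1/972
  (Y=0, W=1, V=0, X=1, U=2, Z=2) weight 1/972
  (Y=0, W=1, V=2, X=0, U=0, Z=2) weight 1/324
  (Y=0, W=1, V=2, X=0, U=1, Z=2) weight 1/324
  (Y=1, W=0, V=1, X=0, U=0, Z=3) weight 1/486
  … 27 more
Group by V:
  weight(V=0) = 1/81
  weight(V=1) = 5/162
  weight(V=2) = 1/81
Total weight = 1/81 + 5/162 + 1/81 = 1/18
P(V=0 | obs) = 1/81 / 1/18 = 2/9
P(V=1 | obs) = 5/162 / 1/18 = 5/9
P(V=2 | obs) = 1/81 / 1/18 = 2/9

P(V=0) = 2/9, P(V=1) = 5/9, P(V=2) = 2/9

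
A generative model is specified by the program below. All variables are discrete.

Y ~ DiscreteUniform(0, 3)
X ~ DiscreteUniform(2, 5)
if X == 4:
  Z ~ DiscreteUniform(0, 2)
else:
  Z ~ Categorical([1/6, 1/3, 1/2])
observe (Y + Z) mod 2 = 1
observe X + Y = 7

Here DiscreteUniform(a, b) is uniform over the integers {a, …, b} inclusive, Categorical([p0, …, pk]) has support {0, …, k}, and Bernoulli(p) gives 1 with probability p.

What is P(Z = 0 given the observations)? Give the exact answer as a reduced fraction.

P(Z = 0 | obs) = 1/3

Enumerate traces; 3 have nonzero weight after conditioning:
  (Y=2, X=5, Z=1) weight 1/48
  (Y=3, X=4, Z=0) weight 1/48
  (Y=3, X=4, Z=2) weight 1/48
Group by Z:
  weight(Z=0) = 1/48
  weight(Z=1) = 1/48
  weight(Z=2) = 1/48
Total weight = 1/48 + 1/48 + 1/48 = 1/16
P(Z=0 | obs) = 1/48 / 1/16 = 1/3
P(Z=1 | obs) = 1/48 / 1/16 = 1/3
P(Z=2 | obs) = 1/48 / 1/16 = 1/3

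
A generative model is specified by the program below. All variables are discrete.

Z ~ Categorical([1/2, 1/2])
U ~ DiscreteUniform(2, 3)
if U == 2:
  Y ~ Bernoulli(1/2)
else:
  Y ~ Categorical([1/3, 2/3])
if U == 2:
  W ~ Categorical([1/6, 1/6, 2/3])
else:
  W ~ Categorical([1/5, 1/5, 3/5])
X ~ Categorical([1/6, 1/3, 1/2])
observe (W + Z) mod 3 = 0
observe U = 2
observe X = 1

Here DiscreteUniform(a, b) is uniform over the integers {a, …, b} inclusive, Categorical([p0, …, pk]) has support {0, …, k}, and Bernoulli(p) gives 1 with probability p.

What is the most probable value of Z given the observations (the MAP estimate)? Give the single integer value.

argmax_v P(Z = v | obs) = 1

Enumerate traces; 4 have nonzero weight after conditioning:
  (Z=0, U=2, Y=0, W=0, X=1) weight 1/144
  (Z=0, U=2, Y=1, W=0, X=1) weight 1/144
  (Z=1, U=2, Y=0, W=2, X=1) weight 1/36
  (Z=1, U=2, Y=1, W=2, X=1) weight 1/36
Group by Z:
  weight(Z=0) = 1/72
  weight(Z=1) = 1/18
Total weight = 1/72 + 1/18 = 5/72
P(Z=0 | obs) = 1/72 / 5/72 = 1/5
P(Z=1 | obs) = 1/18 / 5/72 = 4/5
argmax = 1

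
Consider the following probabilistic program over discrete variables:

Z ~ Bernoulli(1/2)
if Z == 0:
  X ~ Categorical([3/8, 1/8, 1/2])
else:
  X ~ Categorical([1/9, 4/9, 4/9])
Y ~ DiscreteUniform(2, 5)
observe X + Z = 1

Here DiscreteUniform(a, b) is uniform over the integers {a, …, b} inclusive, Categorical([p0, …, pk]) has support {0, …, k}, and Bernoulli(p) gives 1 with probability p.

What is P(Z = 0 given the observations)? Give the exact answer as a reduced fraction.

P(Z = 0 | obs) = 9/17

Enumerate traces; 8 have nonzero weight after conditioning:
  (Z=0, X=1, Y=2) weight 1/64
  (Z=0, X=1, Y=3) weight 1/64
  (Z=0, X=1, Y=4) weight 1/64
  (Z=0, X=1, Y=5) weight 1/64
  (Z=1, X=0, Y=2) weight 1/72
  (Z=1, X=0, Y=3) weight 1/72
  (Z=1, X=0, Y=4) weight 1/72
  (Z=1, X=0, Y=5) weight 1/72
Group by Z:
  weight(Z=0) = 1/16
  weight(Z=1) = 1/18
Total weight = 1/16 + 1/18 = 17/144
P(Z=0 | obs) = 1/16 / 17/144 = 9/17
P(Z=1 | obs) = 1/18 / 17/144 = 8/17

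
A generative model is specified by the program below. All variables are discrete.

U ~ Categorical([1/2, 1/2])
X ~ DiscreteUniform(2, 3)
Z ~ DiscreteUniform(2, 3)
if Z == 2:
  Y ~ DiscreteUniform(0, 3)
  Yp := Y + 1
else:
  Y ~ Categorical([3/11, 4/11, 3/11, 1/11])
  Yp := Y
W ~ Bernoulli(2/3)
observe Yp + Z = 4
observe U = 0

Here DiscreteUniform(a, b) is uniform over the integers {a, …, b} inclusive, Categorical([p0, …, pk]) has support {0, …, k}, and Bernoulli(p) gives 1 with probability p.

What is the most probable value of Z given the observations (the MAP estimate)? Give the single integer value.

argmax_v P(Z = v | obs) = 3

Enumerate traces; 8 have nonzero weight after conditioning:
  (U=0, X=2, Z=2, Y=1, W=0) weight 1/96
  (U=0, X=2, Z=2, Y=1, W=1) weight 1/48
  (U=0, X=2, Z=3, Y=1, W=0) weight 1/66
  (U=0, X=2, Z=3, Y=1, W=1) weight 1/33
  (U=0, X=3, Z=2, Y=1, W=0) weight 1/96
  (U=0, X=3, Z=2, Y=1, W=1) weight 1/48
  (U=0, X=3, Z=3, Y=1, W=0) weight 1/66
  (U=0, X=3, Z=3, Y=1, W=1) weight 1/33
Group by Z:
  weight(Z=2) = 1/16
  weight(Z=3) = 1/11
Total weight = 1/16 + 1/11 = 27/176
P(Z=2 | obs) = 1/16 / 27/176 = 11/27
P(Z=3 | obs) = 1/11 / 27/176 = 16/27
argmax = 3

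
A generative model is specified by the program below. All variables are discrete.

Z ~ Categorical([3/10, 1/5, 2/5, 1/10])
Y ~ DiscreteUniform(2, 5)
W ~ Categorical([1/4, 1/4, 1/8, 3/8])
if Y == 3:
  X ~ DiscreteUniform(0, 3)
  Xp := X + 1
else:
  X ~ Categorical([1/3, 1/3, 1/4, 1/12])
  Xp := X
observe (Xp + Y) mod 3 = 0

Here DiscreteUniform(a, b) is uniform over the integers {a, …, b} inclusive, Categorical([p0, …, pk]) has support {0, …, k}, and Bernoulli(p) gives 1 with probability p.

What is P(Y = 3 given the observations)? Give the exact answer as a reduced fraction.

P(Y = 3 | obs) = 3/14

Enumerate traces; 64 have nonzero weight after conditioning:
  (Z=0, Y=2, W=0, X=1) weight 1/160
  (Z=0, Y=2, W=1, X=1) weight 1/160
  (Z=0, Y=2, W=2, X=1) weight 1/320
  (Z=0, Y=2, W=3, X=1) weight 3/320
  (Z=0, Y=3, W=0, X=2) weight 3/640
  (Z=0, Y=3, W=1, X=2) weight 3/640
  (Z=0, Y=3, W=2, X=2) weight 3/1280
  (Z=0, Y=3, W=3, X=2) weight 9/1280
  (Z=0, Y=4, W=0, X=2) weight 3/640
  (Z=0, Y=5, W=0, X=1) weight 1/160
  … 54 more
Group by Y:
  weight(Y=2) = 1/12
  weight(Y=3) = 1/16
  weight(Y=4) = 1/16
  weight(Y=5) = 1/12
Total weight = 1/12 + 1/16 + 1/16 + 1/12 = 7/24
P(Y=2 | obs) = 1/12 / 7/24 = 2/7
P(Y=3 | obs) = 1/16 / 7/24 = 3/14
P(Y=4 | obs) = 1/16 / 7/24 = 3/14
P(Y=5 | obs) = 1/12 / 7/24 = 2/7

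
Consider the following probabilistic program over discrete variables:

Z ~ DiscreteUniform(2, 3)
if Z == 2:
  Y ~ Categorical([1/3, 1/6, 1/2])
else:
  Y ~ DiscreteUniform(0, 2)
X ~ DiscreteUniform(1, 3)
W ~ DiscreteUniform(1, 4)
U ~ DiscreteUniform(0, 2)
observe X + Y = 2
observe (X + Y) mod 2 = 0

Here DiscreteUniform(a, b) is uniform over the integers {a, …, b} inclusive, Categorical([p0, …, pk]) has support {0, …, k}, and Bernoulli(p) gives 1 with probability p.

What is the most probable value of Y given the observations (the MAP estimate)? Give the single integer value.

argmax_v P(Y = v | obs) = 0

Enumerate traces; 48 have nonzero weight after conditioning:
  (Z=2, Y=0, X=2, W=1, U=0) weight 1/216
  (Z=2, Y=0, X=2, W=1, U=1) weight 1/216
  (Z=2, Y=0, X=2, W=1, U=2) weight 1/216
  (Z=2, Y=0, X=2, W=2, U=0) weight 1/216
  (Z=2, Y=0, X=2, W=2, U=1) weight 1/216
  (Z=2, Y=0, X=2, W=2, U=2) weight 1/216
  (Z=2, Y=0, X=2, W=3, U=0) weight 1/216
  (Z=2, Y=0, X=2, W=3, U=1) weight 1/216
  (Z=2, Y=1, X=1, W=1, U=0) weight 1/432
  … 39 more
Group by Y:
  weight(Y=0) = 1/9
  weight(Y=1) = 1/12
Total weight = 1/9 + 1/12 = 7/36
P(Y=0 | obs) = 1/9 / 7/36 = 4/7
P(Y=1 | obs) = 1/12 / 7/36 = 3/7
argmax = 0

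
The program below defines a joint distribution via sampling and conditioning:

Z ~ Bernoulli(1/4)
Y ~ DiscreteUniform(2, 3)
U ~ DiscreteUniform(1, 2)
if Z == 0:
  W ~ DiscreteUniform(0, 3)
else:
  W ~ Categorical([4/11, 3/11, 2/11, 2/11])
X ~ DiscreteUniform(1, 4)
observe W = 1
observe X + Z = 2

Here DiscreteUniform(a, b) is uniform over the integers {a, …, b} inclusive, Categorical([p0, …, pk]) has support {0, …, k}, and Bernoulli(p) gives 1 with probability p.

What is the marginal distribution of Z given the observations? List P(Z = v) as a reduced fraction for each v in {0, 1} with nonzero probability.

P(Z=0) = 11/15, P(Z=1) = 4/15

Enumerate traces; 8 have nonzero weight after conditioning:
  (Z=0, Y=2, U=1, W=1, X=2) weight 3/256
  (Z=0, Y=2, U=2, W=1, X=2) weight 3/256
  (Z=0, Y=3, U=1, W=1, X=2) weight 3/256
  (Z=0, Y=3, U=2, W=1, X=2) weight 3/256
  (Z=1, Y=2, U=1, W=1, X=1) weight 3/704
  (Z=1, Y=2, U=2, W=1, X=1) weight 3/704
  (Z=1, Y=3, U=1, W=1, X=1) weight 3/704
  (Z=1, Y=3, U=2, W=1, X=1) weight 3/704
Group by Z:
  weight(Z=0) = 3/64
  weight(Z=1) = 3/176
Total weight = 3/64 + 3/176 = 45/704
P(Z=0 | obs) = 3/64 / 45/704 = 11/15
P(Z=1 | obs) = 3/176 / 45/704 = 4/15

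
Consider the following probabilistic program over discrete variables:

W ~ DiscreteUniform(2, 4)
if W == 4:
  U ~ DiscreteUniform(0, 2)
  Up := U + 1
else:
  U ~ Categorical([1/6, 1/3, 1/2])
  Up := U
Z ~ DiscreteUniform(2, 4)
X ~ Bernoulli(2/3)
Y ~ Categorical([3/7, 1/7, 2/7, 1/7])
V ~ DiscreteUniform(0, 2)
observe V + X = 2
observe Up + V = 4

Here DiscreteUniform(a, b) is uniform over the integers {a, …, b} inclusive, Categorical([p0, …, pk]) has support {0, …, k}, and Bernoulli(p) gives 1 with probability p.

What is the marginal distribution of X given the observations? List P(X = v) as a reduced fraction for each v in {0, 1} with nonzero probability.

P(X=0) = 2/3, P(X=1) = 1/3

Enumerate traces; 48 have nonzero weight after conditioning:
  (W=2, U=2, Z=2, X=0, Y=0, V=2) weight 1/378
  (W=2, U=2, Z=2, X=0, Y=1, V=2) weight 1/1134
  (W=2, U=2, Z=2, X=0, Y=2, V=2) weight 1/567
  (W=2, U=2, Z=2, X=0, Y=3, V=2) weight 1/1134
  (W=2, U=2, Z=3, X=0, Y=0, V=2) weight 1/378
  (W=2, U=2, Z=3, X=0, Y=1, V=2) weight 1/1134
  (W=2, U=2, Z=3, X=0, Y=2, V=2) weight 1/567
  (W=2, U=2, Z=3, X=0, Y=3, V=2) weight 1/1134
  (W=4, U=2, Z=2, X=1, Y=0, V=1) weight 2/567
  … 39 more
Group by X:
  weight(X=0) = 4/81
  weight(X=1) = 2/81
Total weight = 4/81 + 2/81 = 2/27
P(X=0 | obs) = 4/81 / 2/27 = 2/3
P(X=1 | obs) = 2/81 / 2/27 = 1/3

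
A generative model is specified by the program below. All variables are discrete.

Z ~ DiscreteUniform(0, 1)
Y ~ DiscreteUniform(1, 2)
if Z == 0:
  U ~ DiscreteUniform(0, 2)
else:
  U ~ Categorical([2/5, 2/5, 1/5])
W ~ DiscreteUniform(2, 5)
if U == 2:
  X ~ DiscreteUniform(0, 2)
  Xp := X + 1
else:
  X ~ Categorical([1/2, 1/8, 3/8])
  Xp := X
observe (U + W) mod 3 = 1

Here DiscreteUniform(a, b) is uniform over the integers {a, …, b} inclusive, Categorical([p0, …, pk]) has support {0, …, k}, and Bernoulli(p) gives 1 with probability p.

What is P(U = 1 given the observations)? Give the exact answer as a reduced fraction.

Enumerate traces; 48 have nonzero weight after conditioning:
  (Z=0, Y=1, U=0, W=4, X=0) weight 1/96
  (Z=0, Y=1, U=0, W=4, X=1) weight 1/384
  (Z=0, Y=1, U=0, W=4, X=2) weight 1/128
  (Z=0, Y=1, U=1, W=3, X=0) weight 1/96
  (Z=0, Y=1, U=1, W=3, X=1) weight 1/384
  (Z=0, Y=1, U=1, W=3, X=2) weight 1/128
  (Z=0, Y=1, U=2, W=2, X=0) weight 1/144
  (Z=0, Y=1, U=2, W=2, X=1) weight 1/144
  … 40 more
Group by U:
  weight(U=0) = 11/120
  weight(U=1) = 11/120
  weight(U=2) = 2/15
Total weight = 11/120 + 11/120 + 2/15 = 19/60
P(U=0 | obs) = 11/120 / 19/60 = 11/38
P(U=1 | obs) = 11/120 / 19/60 = 11/38
P(U=2 | obs) = 2/15 / 19/60 = 8/19

P(U = 1 | obs) = 11/38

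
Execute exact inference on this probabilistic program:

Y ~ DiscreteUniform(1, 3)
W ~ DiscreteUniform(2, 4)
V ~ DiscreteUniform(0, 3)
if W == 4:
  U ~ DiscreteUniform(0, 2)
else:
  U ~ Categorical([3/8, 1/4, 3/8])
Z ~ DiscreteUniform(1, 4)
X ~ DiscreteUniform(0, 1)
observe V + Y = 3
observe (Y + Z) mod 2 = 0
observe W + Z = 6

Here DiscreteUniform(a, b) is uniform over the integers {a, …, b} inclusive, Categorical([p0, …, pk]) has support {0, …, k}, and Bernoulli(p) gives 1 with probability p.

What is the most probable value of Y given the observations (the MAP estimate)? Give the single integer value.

Enumerate traces; 24 have nonzero weight after conditioning:
  (Y=1, W=3, V=2, U=0, Z=3, X=0) weight 1/768
  (Y=1, W=3, V=2, U=0, Z=3, X=1) weight 1/768
  (Y=1, W=3, V=2, U=1, Z=3, X=0) weight 1/1152
  (Y=1, W=3, V=2, U=1, Z=3, X=1) weight 1/1152
  (Y=1, W=3, V=2, U=2, Z=3, X=0) weight 1/768
  (Y=1, W=3, V=2, U=2, Z=3, X=1) weight 1/768
  (Y=2, W=2, V=1, U=0, Z=4, X=0) weight 1/768
  (Y=2, W=2, V=1, U=0, Z=4, X=1) weight 1/768
  (Y=3, W=3, V=0, U=0, Z=3, X=0) weight 1/768
  … 15 more
Group by Y:
  weight(Y=1) = 1/144
  weight(Y=2) = 1/72
  weight(Y=3) = 1/144
Total weight = 1/144 + 1/72 + 1/144 = 1/36
P(Y=1 | obs) = 1/144 / 1/36 = 1/4
P(Y=2 | obs) = 1/72 / 1/36 = 1/2
P(Y=3 | obs) = 1/144 / 1/36 = 1/4
argmax = 2

argmax_v P(Y = v | obs) = 2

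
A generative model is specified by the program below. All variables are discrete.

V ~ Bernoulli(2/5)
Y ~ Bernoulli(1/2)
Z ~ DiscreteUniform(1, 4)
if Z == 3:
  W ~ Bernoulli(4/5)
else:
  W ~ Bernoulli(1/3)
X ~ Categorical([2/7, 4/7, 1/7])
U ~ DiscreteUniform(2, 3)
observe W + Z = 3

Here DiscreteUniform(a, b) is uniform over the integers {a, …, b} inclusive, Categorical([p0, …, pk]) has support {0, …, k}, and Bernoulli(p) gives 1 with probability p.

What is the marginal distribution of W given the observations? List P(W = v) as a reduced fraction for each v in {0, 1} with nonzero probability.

P(W=0) = 3/8, P(W=1) = 5/8

Enumerate traces; 48 have nonzero weight after conditioning:
  (V=0, Y=0, Z=2, W=1, X=0, U=2) weight 1/280
  (V=0, Y=0, Z=2, W=1, X=0, U=3) weight 1/280
  (V=0, Y=0, Z=2, W=1, X=1, U=2) weight 1/140
  (V=0, Y=0, Z=2, W=1, X=1, U=3) weight 1/140
  (V=0, Y=0, Z=2, W=1, X=2, U=2) weight 1/560
  (V=0, Y=0, Z=2, W=1, X=2, U=3) weight 1/560
  (V=0, Y=0, Z=3, W=0, X=0, U=2) weight 3/1400
  (V=0, Y=0, Z=3, W=0, X=0, U=3) weight 3/1400
  … 40 more
Group by W:
  weight(W=0) = 1/20
  weight(W=1) = 1/12
Total weight = 1/20 + 1/12 = 2/15
P(W=0 | obs) = 1/20 / 2/15 = 3/8
P(W=1 | obs) = 1/12 / 2/15 = 5/8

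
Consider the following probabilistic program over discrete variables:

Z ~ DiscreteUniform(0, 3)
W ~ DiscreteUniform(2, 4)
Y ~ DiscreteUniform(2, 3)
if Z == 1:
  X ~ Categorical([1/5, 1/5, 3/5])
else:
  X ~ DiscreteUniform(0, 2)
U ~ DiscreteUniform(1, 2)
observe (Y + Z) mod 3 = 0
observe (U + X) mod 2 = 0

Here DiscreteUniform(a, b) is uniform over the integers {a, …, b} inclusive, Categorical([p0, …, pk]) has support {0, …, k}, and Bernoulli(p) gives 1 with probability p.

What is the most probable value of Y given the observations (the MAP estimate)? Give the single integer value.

argmax_v P(Y = v | obs) = 3

Enumerate traces; 27 have nonzero weight after conditioning:
  (Z=0, W=2, Y=3, X=0, U=2) weight 1/144
  (Z=0, W=2, Y=3, X=1, U=1) weight 1/144
  (Z=0, W=2, Y=3, X=2, U=2) weight 1/144
  (Z=0, W=3, Y=3, X=0, U=2) weight 1/144
  (Z=0, W=3, Y=3, X=1, U=1) weight 1/144
  (Z=0, W=3, Y=3, X=2, U=2) weight 1/144
  (Z=0, W=4, Y=3, X=0, U=2) weight 1/144
  (Z=0, W=4, Y=3, X=1, U=1) weight 1/144
  (Z=1, W=2, Y=2, X=0, U=2) weight 1/240
  … 18 more
Group by Y:
  weight(Y=2) = 1/16
  weight(Y=3) = 1/8
Total weight = 1/16 + 1/8 = 3/16
P(Y=2 | obs) = 1/16 / 3/16 = 1/3
P(Y=3 | obs) = 1/8 / 3/16 = 2/3
argmax = 3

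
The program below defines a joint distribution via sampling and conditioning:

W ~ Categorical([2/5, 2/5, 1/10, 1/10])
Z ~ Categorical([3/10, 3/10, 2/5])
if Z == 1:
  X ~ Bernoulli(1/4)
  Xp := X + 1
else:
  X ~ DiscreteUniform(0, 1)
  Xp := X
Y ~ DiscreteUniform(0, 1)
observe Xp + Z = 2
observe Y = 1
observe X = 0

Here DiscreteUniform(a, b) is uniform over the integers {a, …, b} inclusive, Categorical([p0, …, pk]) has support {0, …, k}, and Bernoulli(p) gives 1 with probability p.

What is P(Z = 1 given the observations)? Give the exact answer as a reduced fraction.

P(Z = 1 | obs) = 9/17

Enumerate traces; 8 have nonzero weight after conditioning:
  (W=0, Z=1, X=0, Y=1) weight 9/200
  (W=0, Z=2, X=0, Y=1) weight 1/25
  (W=1, Z=1, X=0, Y=1) weight 9/200
  (W=1, Z=2, X=0, Y=1) weight 1/25
  (W=2, Z=1, X=0, Y=1) weight 9/800
  (W=2, Z=2, X=0, Y=1) weight 1/100
  (W=3, Z=1, X=0, Y=1) weight 9/800
  (W=3, Z=2, X=0, Y=1) weight 1/100
Group by Z:
  weight(Z=1) = 9/80
  weight(Z=2) = 1/10
Total weight = 9/80 + 1/10 = 17/80
P(Z=1 | obs) = 9/80 / 17/80 = 9/17
P(Z=2 | obs) = 1/10 / 17/80 = 8/17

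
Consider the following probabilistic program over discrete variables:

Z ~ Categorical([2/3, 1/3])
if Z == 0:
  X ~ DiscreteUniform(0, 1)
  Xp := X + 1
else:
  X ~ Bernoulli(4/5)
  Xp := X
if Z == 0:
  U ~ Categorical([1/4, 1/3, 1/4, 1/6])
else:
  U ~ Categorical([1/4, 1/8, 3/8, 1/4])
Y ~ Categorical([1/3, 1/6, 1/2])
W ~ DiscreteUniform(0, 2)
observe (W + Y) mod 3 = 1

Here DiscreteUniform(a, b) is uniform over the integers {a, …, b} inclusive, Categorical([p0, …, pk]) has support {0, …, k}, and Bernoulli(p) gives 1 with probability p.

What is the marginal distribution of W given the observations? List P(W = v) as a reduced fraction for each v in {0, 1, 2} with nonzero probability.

P(W=0) = 1/6, P(W=1) = 1/3, P(W=2) = 1/2

Enumerate traces; 48 have nonzero weight after conditioning:
  (Z=0, X=0, U=0, Y=0, W=1) weight 1/108
  (Z=0, X=0, U=0, Y=1, W=0) weight 1/216
  (Z=0, X=0, U=0, Y=2, W=2) weight 1/72
  (Z=0, X=0, U=1, Y=0, W=1) weight 1/81
  (Z=0, X=0, U=1, Y=1, W=0) weight 1/162
  (Z=0, X=0, U=1, Y=2, W=2) weight 1/54
  (Z=0, X=0, U=2, Y=0, W=1) weight 1/108
  (Z=0, X=0, U=2, Y=1, W=0) weight 1/216
  … 40 more
Group by W:
  weight(W=0) = 1/18
  weight(W=1) = 1/9
  weight(W=2) = 1/6
Total weight = 1/18 + 1/9 + 1/6 = 1/3
P(W=0 | obs) = 1/18 / 1/3 = 1/6
P(W=1 | obs) = 1/9 / 1/3 = 1/3
P(W=2 | obs) = 1/6 / 1/3 = 1/2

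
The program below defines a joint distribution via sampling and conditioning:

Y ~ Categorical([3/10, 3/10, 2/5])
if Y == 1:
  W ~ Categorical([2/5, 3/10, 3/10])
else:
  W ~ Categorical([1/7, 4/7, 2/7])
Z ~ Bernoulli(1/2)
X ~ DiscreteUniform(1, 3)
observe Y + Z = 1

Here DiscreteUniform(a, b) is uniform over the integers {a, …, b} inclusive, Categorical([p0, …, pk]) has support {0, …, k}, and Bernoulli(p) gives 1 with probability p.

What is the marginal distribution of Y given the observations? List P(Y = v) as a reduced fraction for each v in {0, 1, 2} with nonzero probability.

P(Y=0) = 1/2, P(Y=1) = 1/2

Enumerate traces; 18 have nonzero weight after conditioning:
  (Y=0, W=0, Z=1, X=1) weight 1/140
  (Y=0, W=0, Z=1, X=2) weight 1/140
  (Y=0, W=0, Z=1, X=3) weight 1/140
  (Y=0, W=1, Z=1, X=1) weight 1/35
  (Y=0, W=1, Z=1, X=2) weight 1/35
  (Y=0, W=1, Z=1, X=3) weight 1/35
  (Y=0, W=2, Z=1, X=1) weight 1/70
  (Y=0, W=2, Z=1, X=2) weight 1/70
  (Y=1, W=0, Z=0, X=1) weight 1/50
  … 9 more
Group by Y:
  weight(Y=0) = 3/20
  weight(Y=1) = 3/20
Total weight = 3/20 + 3/20 = 3/10
P(Y=0 | obs) = 3/20 / 3/10 = 1/2
P(Y=1 | obs) = 3/20 / 3/10 = 1/2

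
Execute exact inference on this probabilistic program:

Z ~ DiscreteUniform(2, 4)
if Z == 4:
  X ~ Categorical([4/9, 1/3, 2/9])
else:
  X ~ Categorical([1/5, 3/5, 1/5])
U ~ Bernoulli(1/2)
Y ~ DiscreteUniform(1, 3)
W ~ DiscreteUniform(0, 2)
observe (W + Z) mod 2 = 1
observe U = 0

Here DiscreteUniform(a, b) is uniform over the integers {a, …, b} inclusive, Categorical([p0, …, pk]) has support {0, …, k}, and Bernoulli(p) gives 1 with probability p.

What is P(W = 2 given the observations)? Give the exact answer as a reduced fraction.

Enumerate traces; 36 have nonzero weight after conditioning:
  (Z=2, X=0, U=0, Y=1, W=1) weight 1/270
  (Z=2, X=0, U=0, Y=2, W=1) weight 1/270
  (Z=2, X=0, U=0, Y=3, W=1) weight 1/270
  (Z=2, X=1, U=0, Y=1, W=1) weight 1/90
  (Z=2, X=1, U=0, Y=2, W=1) weight 1/90
  (Z=2, X=1, U=0, Y=3, W=1) weight 1/90
  (Z=2, X=2, U=0, Y=1, W=1) weight 1/270
  (Z=2, X=2, U=0, Y=2, W=1) weight 1/270
  (Z=3, X=0, U=0, Y=1, W=0) weight 1/270
  (Z=3, X=0, U=0, Y=1, W=2) weight 1/270
  … 26 more
Group by W:
  weight(W=0) = 1/18
  weight(W=1) = 1/9
  weight(W=2) = 1/18
Total weight = 1/18 + 1/9 + 1/18 = 2/9
P(W=0 | obs) = 1/18 / 2/9 = 1/4
P(W=1 | obs) = 1/9 / 2/9 = 1/2
P(W=2 | obs) = 1/18 / 2/9 = 1/4

P(W = 2 | obs) = 1/4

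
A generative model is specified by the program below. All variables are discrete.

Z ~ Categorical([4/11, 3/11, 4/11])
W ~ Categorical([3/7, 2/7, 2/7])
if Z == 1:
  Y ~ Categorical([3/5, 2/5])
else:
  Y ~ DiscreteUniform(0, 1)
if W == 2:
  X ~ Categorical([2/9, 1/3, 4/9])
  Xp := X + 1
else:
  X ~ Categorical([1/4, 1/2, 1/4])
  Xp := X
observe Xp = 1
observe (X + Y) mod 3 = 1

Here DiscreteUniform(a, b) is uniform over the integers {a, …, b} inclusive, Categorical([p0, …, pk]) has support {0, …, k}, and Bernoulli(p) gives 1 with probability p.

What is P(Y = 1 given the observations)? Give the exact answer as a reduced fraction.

Enumerate traces; 9 have nonzero weight after conditioning:
  (Z=0, W=0, Y=0, X=1) weight 3/77
  (Z=0, W=1, Y=0, X=1) weight 2/77
  (Z=0, W=2, Y=1, X=0) weight 8/693
  (Z=1, W=0, Y=0, X=1) weight 27/770
  (Z=1, W=1, Y=0, X=1) weight 9/385
  (Z=1, W=2, Y=1, X=0) weight 8/1155
  (Z=2, W=0, Y=0, X=1) weight 3/77
  (Z=2, W=1, Y=0, X=1) weight 2/77
  … 1 more
Group by Y:
  weight(Y=0) = 29/154
  weight(Y=1) = 104/3465
Total weight = 29/154 + 104/3465 = 1513/6930
P(Y=0 | obs) = 29/154 / 1513/6930 = 1305/1513
P(Y=1 | obs) = 104/3465 / 1513/6930 = 208/1513

P(Y = 1 | obs) = 208/1513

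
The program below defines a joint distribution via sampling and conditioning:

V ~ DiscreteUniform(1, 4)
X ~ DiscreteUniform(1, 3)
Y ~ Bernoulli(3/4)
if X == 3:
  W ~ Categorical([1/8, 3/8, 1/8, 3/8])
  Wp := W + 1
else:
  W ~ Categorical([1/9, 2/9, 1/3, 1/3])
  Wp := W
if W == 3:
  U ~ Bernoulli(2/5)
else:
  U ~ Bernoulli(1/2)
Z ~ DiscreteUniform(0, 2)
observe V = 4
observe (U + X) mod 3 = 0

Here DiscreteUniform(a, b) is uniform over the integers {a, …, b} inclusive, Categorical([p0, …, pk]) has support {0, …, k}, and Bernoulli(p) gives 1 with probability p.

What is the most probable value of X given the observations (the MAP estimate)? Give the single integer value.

argmax_v P(X = v | obs) = 3

Enumerate traces; 48 have nonzero weight after conditioning:
  (V=4, X=2, Y=0, W=0, U=1, Z=0) weight 1/2592
  (V=4, X=2, Y=0, W=0, U=1, Z=1) weight 1/2592
  (V=4, X=2, Y=0, W=0, U=1, Z=2) weight 1/2592
  (V=4, X=2, Y=0, W=1, U=1, Z=0) weight 1/1296
  (V=4, X=2, Y=0, W=1, U=1, Z=1) weight 1/1296
  (V=4, X=2, Y=0, W=1, U=1, Z=2) weight 1/1296
  (V=4, X=2, Y=0, W=2, U=1, Z=0) weight 1/864
  (V=4, X=2, Y=0, W=2, U=1, Z=1) weight 1/864
  (V=4, X=3, Y=0, W=0, U=0, Z=0) weight 1/2304
  … 39 more
Group by X:
  weight(X=2) = 7/180
  weight(X=3) = 43/960
Total weight = 7/180 + 43/960 = 241/2880
P(X=2 | obs) = 7/180 / 241/2880 = 112/241
P(X=3 | obs) = 43/960 / 241/2880 = 129/241
argmax = 3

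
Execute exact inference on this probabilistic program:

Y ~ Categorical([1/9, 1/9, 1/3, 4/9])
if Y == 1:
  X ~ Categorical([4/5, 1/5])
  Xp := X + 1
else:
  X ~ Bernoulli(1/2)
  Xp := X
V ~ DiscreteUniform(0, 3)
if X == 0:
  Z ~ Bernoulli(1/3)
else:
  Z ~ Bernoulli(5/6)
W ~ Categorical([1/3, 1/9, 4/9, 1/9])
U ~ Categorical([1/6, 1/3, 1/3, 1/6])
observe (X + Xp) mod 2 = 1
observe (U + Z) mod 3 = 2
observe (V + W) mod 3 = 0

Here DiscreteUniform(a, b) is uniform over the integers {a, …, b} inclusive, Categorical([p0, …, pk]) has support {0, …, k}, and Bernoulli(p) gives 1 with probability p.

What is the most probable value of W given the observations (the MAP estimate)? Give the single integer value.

argmax_v P(W = v | obs) = 0

Enumerate traces; 24 have nonzero weight after conditioning:
  (Y=1, X=0, V=0, Z=0, W=0, U=2) weight 2/1215
  (Y=1, X=0, V=0, Z=0, W=3, U=2) weight 2/3645
  (Y=1, X=0, V=0, Z=1, W=0, U=1) weight 1/1215
  (Y=1, X=0, V=0, Z=1, W=3, U=1) weight 1/3645
  (Y=1, X=0, V=1, Z=0, W=2, U=2) weight 8/3645
  (Y=1, X=0, V=1, Z=1, W=2, U=1) weight 4/3645
  (Y=1, X=0, V=2, Z=0, W=1, U=2) weight 2/3645
  (Y=1, X=0, V=2, Z=1, W=1, U=1) weight 1/3645
  … 16 more
Group by W:
  weight(W=0) = 1/162
  weight(W=1) = 1/972
  weight(W=2) = 1/243
  weight(W=3) = 1/486
Total weight = 1/162 + 1/972 + 1/243 + 1/486 = 13/972
P(W=0 | obs) = 1/162 / 13/972 = 6/13
P(W=1 | obs) = 1/972 / 13/972 = 1/13
P(W=2 | obs) = 1/243 / 13/972 = 4/13
P(W=3 | obs) = 1/486 / 13/972 = 2/13
argmax = 0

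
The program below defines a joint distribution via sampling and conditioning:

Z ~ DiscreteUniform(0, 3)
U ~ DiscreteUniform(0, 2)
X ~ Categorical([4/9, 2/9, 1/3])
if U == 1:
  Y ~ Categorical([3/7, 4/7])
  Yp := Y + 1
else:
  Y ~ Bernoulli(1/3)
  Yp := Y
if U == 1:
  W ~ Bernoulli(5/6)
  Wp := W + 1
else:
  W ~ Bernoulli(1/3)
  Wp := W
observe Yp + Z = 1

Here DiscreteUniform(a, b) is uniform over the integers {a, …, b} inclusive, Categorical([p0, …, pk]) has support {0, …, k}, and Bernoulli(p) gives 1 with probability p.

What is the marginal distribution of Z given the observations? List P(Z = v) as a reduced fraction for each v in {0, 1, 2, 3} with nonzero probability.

P(Z=0) = 23/51, P(Z=1) = 28/51

Enumerate traces; 30 have nonzero weight after conditioning:
  (Z=0, U=0, X=0, Y=1, W=0) weight 2/243
  (Z=0, U=0, X=0, Y=1, W=1) weight 1/243
  (Z=0, U=0, X=1, Y=1, W=0) weight 1/243
  (Z=0, U=0, X=1, Y=1, W=1) weight 1/486
  (Z=0, U=0, X=2, Y=1, W=0) weight 1/162
  (Z=0, U=0, X=2, Y=1, W=1) weight 1/324
  (Z=0, U=1, X=0, Y=0, W=0) weight 1/378
  (Z=0, U=1, X=0, Y=0, W=1) weight 5/378
  (Z=1, U=0, X=0, Y=0, W=0) weight 4/243
  … 21 more
Group by Z:
  weight(Z=0) = 23/252
  weight(Z=1) = 1/9
Total weight = 23/252 + 1/9 = 17/84
P(Z=0 | obs) = 23/252 / 17/84 = 23/51
P(Z=1 | obs) = 1/9 / 17/84 = 28/51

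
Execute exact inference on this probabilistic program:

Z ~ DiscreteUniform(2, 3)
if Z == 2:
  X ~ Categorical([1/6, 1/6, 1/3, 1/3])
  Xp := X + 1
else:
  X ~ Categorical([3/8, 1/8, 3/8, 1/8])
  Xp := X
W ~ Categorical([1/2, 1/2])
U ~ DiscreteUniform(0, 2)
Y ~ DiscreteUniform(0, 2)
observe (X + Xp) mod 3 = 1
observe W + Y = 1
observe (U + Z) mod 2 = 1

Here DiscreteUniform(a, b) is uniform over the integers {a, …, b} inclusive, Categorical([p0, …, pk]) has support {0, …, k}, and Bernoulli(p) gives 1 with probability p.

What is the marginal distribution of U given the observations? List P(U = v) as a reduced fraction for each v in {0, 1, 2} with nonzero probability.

Enumerate traces; 8 have nonzero weight after conditioning:
  (Z=2, X=0, W=0, U=1, Y=1) weight 1/216
  (Z=2, X=0, W=1, U=1, Y=0) weight 1/216
  (Z=2, X=3, W=0, U=1, Y=1) weight 1/108
  (Z=2, X=3, W=1, U=1, Y=0) weight 1/108
  (Z=3, X=2, W=0, U=0, Y=1) weight 1/96
  (Z=3, X=2, W=0, U=2, Y=1) weight 1/96
  (Z=3, X=2, W=1, U=0, Y=0) weight 1/96
  (Z=3, X=2, W=1, U=2, Y=0) weight 1/96
Group by U:
  weight(U=0) = 1/48
  weight(U=1) = 1/36
  weight(U=2) = 1/48
Total weight = 1/48 + 1/36 + 1/48 = 5/72
P(U=0 | obs) = 1/48 / 5/72 = 3/10
P(U=1 | obs) = 1/36 / 5/72 = 2/5
P(U=2 | obs) = 1/48 / 5/72 = 3/10

P(U=0) = 3/10, P(U=1) = 2/5, P(U=2) = 3/10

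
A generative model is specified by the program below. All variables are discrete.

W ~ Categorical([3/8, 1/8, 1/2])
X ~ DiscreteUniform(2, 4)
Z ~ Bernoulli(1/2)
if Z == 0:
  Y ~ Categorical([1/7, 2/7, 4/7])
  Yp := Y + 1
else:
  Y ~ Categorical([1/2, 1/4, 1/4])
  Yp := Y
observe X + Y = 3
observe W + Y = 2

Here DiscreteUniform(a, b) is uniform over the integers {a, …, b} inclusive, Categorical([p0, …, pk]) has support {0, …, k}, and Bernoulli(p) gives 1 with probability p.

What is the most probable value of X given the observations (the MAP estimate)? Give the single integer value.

Enumerate traces; 4 have nonzero weight after conditioning:
  (W=1, X=2, Z=0, Y=1) weight 1/168
  (W=1, X=2, Z=1, Y=1) weight 1/192
  (W=2, X=3, Z=0, Y=0) weight 1/84
  (W=2, X=3, Z=1, Y=0) weight 1/24
Group by X:
  weight(X=2) = 5/448
  weight(X=3) = 3/56
Total weight = 5/448 + 3/56 = 29/448
P(X=2 | obs) = 5/448 / 29/448 = 5/29
P(X=3 | obs) = 3/56 / 29/448 = 24/29
argmax = 3

argmax_v P(X = v | obs) = 3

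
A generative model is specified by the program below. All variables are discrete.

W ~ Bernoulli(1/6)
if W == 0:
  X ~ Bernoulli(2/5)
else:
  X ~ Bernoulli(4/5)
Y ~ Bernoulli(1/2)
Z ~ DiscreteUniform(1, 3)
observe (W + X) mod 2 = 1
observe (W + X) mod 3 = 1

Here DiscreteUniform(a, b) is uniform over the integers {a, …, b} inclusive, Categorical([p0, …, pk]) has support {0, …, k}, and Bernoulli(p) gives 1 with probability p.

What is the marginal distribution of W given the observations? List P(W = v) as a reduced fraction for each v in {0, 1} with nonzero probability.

Enumerate traces; 12 have nonzero weight after conditioning:
  (W=0, X=1, Y=0, Z=1) weight 1/18
  (W=0, X=1, Y=0, Z=2) weight 1/18
  (W=0, X=1, Y=0, Z=3) weight 1/18
  (W=0, X=1, Y=1, Z=1) weight 1/18
  (W=0, X=1, Y=1, Z=2) weight 1/18
  (W=0, X=1, Y=1, Z=3) weight 1/18
  (W=1, X=0, Y=0, Z=1) weight 1/180
  (W=1, X=0, Y=0, Z=2) weight 1/180
  … 4 more
Group by W:
  weight(W=0) = 1/3
  weight(W=1) = 1/30
Total weight = 1/3 + 1/30 = 11/30
P(W=0 | obs) = 1/3 / 11/30 = 10/11
P(W=1 | obs) = 1/30 / 11/30 = 1/11

P(W=0) = 10/11, P(W=1) = 1/11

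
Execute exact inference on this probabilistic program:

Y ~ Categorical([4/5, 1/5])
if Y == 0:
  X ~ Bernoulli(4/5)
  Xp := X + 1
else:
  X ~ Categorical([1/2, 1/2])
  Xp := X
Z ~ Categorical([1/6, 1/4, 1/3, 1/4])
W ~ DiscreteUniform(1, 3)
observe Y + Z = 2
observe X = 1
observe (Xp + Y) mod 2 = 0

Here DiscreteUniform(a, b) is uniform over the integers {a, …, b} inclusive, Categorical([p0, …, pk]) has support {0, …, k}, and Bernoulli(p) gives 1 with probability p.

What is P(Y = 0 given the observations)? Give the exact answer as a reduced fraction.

Enumerate traces; 6 have nonzero weight after conditioning:
  (Y=0, X=1, Z=2, W=1) weight 16/225
  (Y=0, X=1, Z=2, W=2) weight 16/225
  (Y=0, X=1, Z=2, W=3) weight 16/225
  (Y=1, X=1, Z=1, W=1) weight 1/120
  (Y=1, X=1, Z=1, W=2) weight 1/120
  (Y=1, X=1, Z=1, W=3) weight 1/120
Group by Y:
  weight(Y=0) = 16/75
  weight(Y=1) = 1/40
Total weight = 16/75 + 1/40 = 143/600
P(Y=0 | obs) = 16/75 / 143/600 = 128/143
P(Y=1 | obs) = 1/40 / 143/600 = 15/143

P(Y = 0 | obs) = 128/143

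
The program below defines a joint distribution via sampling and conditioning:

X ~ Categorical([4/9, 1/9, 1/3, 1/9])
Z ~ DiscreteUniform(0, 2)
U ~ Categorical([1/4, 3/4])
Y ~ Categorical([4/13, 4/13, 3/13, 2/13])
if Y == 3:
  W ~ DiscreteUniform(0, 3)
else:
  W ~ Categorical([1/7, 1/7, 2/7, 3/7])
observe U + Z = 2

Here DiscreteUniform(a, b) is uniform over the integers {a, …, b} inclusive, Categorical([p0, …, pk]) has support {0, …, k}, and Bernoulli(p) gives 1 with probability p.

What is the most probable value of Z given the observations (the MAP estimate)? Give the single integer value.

Enumerate traces; 128 have nonzero weight after conditioning:
  (X=0, Z=1, U=1, Y=0, W=0) weight 4/819
  (X=0, Z=1, U=1, Y=0, W=1) weight 4/819
  (X=0, Z=1, U=1, Y=0, W=2) weight 8/819
  (X=0, Z=1, U=1, Y=0, W=3) weight 4/273
  (X=0, Z=1, U=1, Y=1, W=0) weight 4/819
  (X=0, Z=1, U=1, Y=1, W=1) weight 4/819
  (X=0, Z=1, U=1, Y=1, W=2) weight 8/819
  (X=0, Z=1, U=1, Y=1, W=3) weight 4/273
  (X=0, Z=2, U=0, Y=0, W=0) weight 4/2457
  … 119 more
Group by Z:
  weight(Z=1) = 1/4
  weight(Z=2) = 1/12
Total weight = 1/4 + 1/12 = 1/3
P(Z=1 | obs) = 1/4 / 1/3 = 3/4
P(Z=2 | obs) = 1/12 / 1/3 = 1/4
argmax = 1

argmax_v P(Z = v | obs) = 1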